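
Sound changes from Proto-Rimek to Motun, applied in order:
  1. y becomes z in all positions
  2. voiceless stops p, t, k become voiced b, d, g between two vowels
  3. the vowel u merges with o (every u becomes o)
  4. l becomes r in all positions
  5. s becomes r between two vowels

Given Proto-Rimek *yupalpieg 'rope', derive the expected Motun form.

zobarpieg

Motun: start from *yupalpieg.
  rule 1 (unconditioned shift): yupalpieg → zupalpieg
  rule 2 (intervocalic voicing): zupalpieg → zubalpieg
  rule 3 (vowel merger): zubalpieg → zobalpieg
  rule 4 (unconditioned shift): zobalpieg → zobarpieg
  rule 5: no change — zobarpieg
  ⇒ Motun zobarpieg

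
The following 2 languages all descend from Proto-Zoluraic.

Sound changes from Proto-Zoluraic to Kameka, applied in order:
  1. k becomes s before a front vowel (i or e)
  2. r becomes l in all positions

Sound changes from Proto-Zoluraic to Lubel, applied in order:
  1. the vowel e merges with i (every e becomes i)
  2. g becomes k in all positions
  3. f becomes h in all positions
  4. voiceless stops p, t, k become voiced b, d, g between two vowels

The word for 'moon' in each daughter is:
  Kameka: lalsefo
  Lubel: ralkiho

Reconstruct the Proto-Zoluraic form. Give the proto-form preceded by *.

Position 4: Kameka has s, Lubel has k. Taking the neighbouring segments as reconstructed: Kameka s could go back to *k or *s; Lubel k could go back to *k or *g — the one source consistent with every daughter is *k.
Position 6: Kameka has f, Lubel has h. Kameka preserves f here (none of its changes turn any other segment into f), so the proto-segment is *f.
This points to *ralkefo. Verify forward in each daughter:
Kameka: *ralkefo > ralsefo > lalsefo  (by palatalisation, unconditioned shift)
Lubel: *ralkefo
  ralkefo → ralkifo   [vowel merger]
  ralkifo (rule 2 does not apply)
  ralkifo → ralkiho   [unconditioned shift]
  ralkiho (rule 4 does not apply)
  giving Lubel ralkiho.
Only *ralkefo yields all of Kameka lalsefo, Lubel ralkiho.

*ralkefo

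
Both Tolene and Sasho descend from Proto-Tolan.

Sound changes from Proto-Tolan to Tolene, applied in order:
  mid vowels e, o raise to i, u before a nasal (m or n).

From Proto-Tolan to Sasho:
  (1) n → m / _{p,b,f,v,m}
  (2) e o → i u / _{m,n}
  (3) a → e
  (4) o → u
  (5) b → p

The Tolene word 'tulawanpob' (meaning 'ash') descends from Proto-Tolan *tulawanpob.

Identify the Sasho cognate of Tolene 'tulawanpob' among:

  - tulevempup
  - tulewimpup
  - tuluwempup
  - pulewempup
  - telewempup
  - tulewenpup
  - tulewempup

tulewempup

Sasho: start from *tulawanpob.
  rule 1 (nasal place assimilation): tulawanpob → tulawampob
  rule 2: no change — tulawampob
  rule 3 (vowel merger): tulawampob → tulewempob
  rule 4 (vowel merger): tulewempob → tulewempub
  rule 5 (unconditioned shift): tulewempub → tulewempup
  ⇒ Sasho tulewempup
The other candidates each miss or misapply at least one Sasho change.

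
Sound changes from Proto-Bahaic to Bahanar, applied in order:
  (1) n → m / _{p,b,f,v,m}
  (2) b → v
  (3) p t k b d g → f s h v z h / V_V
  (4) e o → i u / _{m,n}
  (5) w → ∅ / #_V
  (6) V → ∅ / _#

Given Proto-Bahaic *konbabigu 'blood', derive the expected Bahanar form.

Bahanar: *konbabigu
  konbabigu → kombabigu   [nasal place assimilation]
  kombabigu → komvavigu   [unconditioned shift]
  komvavigu → komvavihu   [intervocalic lenition]
  komvavihu → kumvavihu   [pre-nasal raising]
  kumvavihu (rule 5 does not apply)
  kumvavihu → kumvavih   [apocope]
  giving Bahanar kumvavih.

kumvavih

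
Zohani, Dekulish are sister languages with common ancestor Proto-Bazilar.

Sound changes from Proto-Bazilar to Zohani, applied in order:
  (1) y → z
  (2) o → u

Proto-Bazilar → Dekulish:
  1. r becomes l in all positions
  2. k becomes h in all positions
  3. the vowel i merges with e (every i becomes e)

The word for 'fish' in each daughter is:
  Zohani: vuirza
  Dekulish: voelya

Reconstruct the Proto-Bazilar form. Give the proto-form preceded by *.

Position 3: Zohani has i, Dekulish has e. Zohani preserves i here (none of its changes turn any other segment into i), so the proto-segment is *i.
Position 4: Zohani has r, Dekulish has l. Zohani preserves r here (none of its changes turn any other segment into r), so the proto-segment is *r.
This points to *voirya. Verify forward in each daughter:
Zohani: *voirya > voirza > vuirza  (by unconditioned shift, vowel merger)
Dekulish: *voirya > voilya > voelya  (by unconditioned shift, vowel merger)
Only *voirya yields all of Zohani vuirza, Dekulish voelya.

*voirya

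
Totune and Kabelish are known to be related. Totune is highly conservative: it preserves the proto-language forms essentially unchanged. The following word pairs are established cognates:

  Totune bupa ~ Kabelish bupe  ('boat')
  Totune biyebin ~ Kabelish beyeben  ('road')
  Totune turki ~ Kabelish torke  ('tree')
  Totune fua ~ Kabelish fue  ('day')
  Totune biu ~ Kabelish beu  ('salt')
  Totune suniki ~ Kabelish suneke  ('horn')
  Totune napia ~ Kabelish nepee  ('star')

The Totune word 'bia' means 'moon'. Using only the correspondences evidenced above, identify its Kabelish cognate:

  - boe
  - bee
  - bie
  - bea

bee

napia ~ nepee — Totune i corresponds to Kabelish e after a consonant, before a back vowel.
fua ~ fue, napia ~ nepee — Totune a corresponds to Kabelish e word-finally.
Applying these to Totune 'bia':
  bia → bea   (i→e after a consonant, before a back vowel)
  bea → bee   (a→e word-finally)
So the Kabelish cognate is 'bee'.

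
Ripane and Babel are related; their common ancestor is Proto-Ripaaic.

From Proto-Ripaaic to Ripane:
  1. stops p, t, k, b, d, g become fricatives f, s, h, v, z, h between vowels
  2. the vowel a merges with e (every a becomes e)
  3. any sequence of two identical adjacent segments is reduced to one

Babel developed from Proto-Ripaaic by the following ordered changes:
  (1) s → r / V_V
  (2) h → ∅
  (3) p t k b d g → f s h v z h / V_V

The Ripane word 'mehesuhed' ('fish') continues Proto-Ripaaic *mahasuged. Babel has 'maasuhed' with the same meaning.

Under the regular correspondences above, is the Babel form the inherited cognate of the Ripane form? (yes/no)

Derive the expected Babel reflex of *mahasuged:
Babel: start from *mahasuged.
  rule 1 (rhotacism): mahasuged → maharuged
  rule 2 (h-loss): maharuged → maaruged
  rule 3 (intervocalic lenition): maaruged → maaruhed
  ⇒ Babel maaruhed
The regular Babel reflex would be 'maaruhed', but the attested form is 'maasuhed'. The correspondence is irregular, so they are not cognates (the Babel form has a different source).

no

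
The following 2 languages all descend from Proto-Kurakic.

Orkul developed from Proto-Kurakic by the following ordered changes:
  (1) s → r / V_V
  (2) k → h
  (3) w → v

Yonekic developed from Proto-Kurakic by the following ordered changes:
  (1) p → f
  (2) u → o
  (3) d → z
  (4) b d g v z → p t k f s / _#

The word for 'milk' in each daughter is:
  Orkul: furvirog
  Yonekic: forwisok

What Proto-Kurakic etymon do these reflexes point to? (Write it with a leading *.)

Position 2: Orkul has u, Yonekic has o. Orkul preserves u here (none of its changes turn any other segment into u), so the proto-segment is *u.
Position 8: Orkul has g, Yonekic has k. Orkul preserves g here (none of its changes turn any other segment into g), so the proto-segment is *g.
Position 4: Orkul has v, Yonekic has w. Yonekic preserves w here (none of its changes turn any other segment into w), so the proto-segment is *w.
Verify the candidate proto-form against each daughter:
Orkul: *furwisog
  furwisog → furwirog   [rhotacism]
  furwirog (rule 2 does not apply)
  furwirog → furvirog   [unconditioned shift]
  giving Orkul furvirog.
Yonekic: *furwisog > forwisog > forwisok  (by vowel merger, final devoicing)
Only *furwisog yields all of Orkul furvirog, Yonekic forwisok.

*furwisog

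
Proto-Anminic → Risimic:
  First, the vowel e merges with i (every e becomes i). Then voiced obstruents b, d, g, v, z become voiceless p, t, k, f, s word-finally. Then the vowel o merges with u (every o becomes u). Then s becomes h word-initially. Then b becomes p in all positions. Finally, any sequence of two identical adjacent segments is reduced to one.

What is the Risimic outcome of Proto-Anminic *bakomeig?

Risimic: start from *bakomeig.
  rule 1 (vowel merger): bakomeig → bakomiig
  rule 2 (final devoicing): bakomiig → bakomiik
  rule 3 (vowel merger): bakomiik → bakumiik
  rule 4: no change — bakumiik
  rule 5 (unconditioned shift): bakumiik → pakumiik
  rule 6 (degemination): pakumiik → pakumik
  ⇒ Risimic pakumik

pakumik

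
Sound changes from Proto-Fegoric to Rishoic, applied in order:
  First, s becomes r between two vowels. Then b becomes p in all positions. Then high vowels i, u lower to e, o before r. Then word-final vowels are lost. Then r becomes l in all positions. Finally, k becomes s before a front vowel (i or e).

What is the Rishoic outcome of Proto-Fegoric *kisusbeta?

seluspet

Rishoic: start from *kisusbeta.
  rule 1 (rhotacism): kisusbeta → kirusbeta
  rule 2 (unconditioned shift): kirusbeta → kiruspeta
  rule 3 (pre-rhotic lowering): kiruspeta → keruspeta
  rule 4 (apocope): keruspeta → keruspet
  rule 5 (unconditioned shift): keruspet → keluspet
  rule 6 (palatalisation): keluspet → seluspet
  ⇒ Rishoic seluspet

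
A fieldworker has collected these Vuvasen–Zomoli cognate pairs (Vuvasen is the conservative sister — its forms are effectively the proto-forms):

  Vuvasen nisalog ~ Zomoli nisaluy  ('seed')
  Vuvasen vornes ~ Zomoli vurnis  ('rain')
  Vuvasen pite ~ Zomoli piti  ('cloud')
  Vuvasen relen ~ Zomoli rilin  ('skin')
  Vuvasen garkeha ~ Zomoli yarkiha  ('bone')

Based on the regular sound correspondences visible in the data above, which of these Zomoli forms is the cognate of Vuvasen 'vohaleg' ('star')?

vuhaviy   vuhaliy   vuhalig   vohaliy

vuhaliy

nisalog ~ nisaluy — Vuvasen o corresponds to Zomoli u after a consonant, before a consonant other than r, m, n, p, b, f, v.
vornes ~ vurnis, relen ~ rilin — Vuvasen e corresponds to Zomoli i after a consonant, before a consonant other than r, m, n, p, b, f, v.
nisalog ~ nisaluy — Vuvasen g corresponds to Zomoli y word-finally.
Applying these to Vuvasen 'vohaleg':
  vohaleg → vuhaleg   (o→u after a consonant, before a consonant other than r, m, n, p, b, f, v)
  vuhaleg → vuhalig   (e→i after a consonant, before a consonant other than r, m, n, p, b, f, v)
  vuhalig → vuhaliy   (g→y word-finally)
So the Zomoli cognate is 'vuhaliy'.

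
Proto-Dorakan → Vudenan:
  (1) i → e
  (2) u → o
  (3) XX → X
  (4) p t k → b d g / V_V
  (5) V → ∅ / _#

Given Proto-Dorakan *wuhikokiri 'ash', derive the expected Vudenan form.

Vudenan: *wuhikokiri > wuhekokere > wohekokere > wohegogere > wohegoger  (by vowel merger, vowel merger, intervocalic voicing, apocope)

wohegoger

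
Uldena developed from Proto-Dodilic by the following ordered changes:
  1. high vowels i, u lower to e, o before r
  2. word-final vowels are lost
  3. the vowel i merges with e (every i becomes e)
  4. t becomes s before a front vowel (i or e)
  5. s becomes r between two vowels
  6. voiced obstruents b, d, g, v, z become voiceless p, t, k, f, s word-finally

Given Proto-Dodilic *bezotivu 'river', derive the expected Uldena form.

Uldena: *bezotivu > bezotiv > bezotev > bezosev > bezorev > bezoref  (by apocope, vowel merger, palatalisation, rhotacism, final devoicing)

bezoref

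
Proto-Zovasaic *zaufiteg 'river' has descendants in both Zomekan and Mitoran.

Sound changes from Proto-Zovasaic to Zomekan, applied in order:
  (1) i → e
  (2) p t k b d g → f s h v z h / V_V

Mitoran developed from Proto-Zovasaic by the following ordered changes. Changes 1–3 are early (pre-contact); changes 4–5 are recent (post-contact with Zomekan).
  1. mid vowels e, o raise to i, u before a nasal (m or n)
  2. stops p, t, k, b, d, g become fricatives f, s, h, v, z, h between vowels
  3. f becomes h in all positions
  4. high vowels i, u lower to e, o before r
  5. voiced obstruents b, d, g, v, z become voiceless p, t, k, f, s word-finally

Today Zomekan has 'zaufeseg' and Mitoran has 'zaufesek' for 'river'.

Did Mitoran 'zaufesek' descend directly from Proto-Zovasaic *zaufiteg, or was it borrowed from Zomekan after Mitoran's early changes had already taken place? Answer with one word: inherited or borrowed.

If inherited, *zaufiteg would pass through all of Mitoran's changes:
Mitoran: start from *zaufiteg.
  rule 1: no change — zaufiteg
  rule 2 (intervocalic lenition): zaufiteg → zaufiseg
  rule 3 (unconditioned shift): zaufiseg → zauhiseg
  rule 4: no change — zauhiseg
  rule 5 (final devoicing): zauhiseg → zauhisek
  ⇒ Mitoran zauhisek
If borrowed from Zomekan 'zaufeseg' after the early changes, it would undergo only the recent ones:
  rule 4 (pre-rhotic lowering): no change (zaufeseg)
  rule 5 (final devoicing): zaufeseg → zaufesek
  ⇒ as a loan: zaufesek
Mitoran 'zaufesek' matches the loan outcome 'zaufesek', not the inherited 'zauhisek' — it skipped the early Mitoran changes, so it was borrowed from Zomekan.

borrowed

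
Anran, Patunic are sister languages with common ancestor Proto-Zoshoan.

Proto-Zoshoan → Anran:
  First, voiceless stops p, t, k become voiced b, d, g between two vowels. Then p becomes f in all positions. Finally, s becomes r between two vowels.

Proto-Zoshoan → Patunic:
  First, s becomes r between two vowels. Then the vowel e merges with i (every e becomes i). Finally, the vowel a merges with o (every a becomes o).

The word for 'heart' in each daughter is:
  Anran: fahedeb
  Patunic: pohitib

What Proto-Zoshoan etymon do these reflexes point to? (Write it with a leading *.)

*paheteb

Position 5: Anran has d, Patunic has t. Patunic preserves t here (none of its changes turn any other segment into t), so the proto-segment is *t.
Position 2: Anran has a, Patunic has o. Anran preserves a here (none of its changes turn any other segment into a), so the proto-segment is *a.
Position 1: Anran has f, Patunic has p. Patunic preserves p here (none of its changes turn any other segment into p), so the proto-segment is *p.
Verify the candidate proto-form against each daughter:
Anran: *paheteb > pahedeb > fahedeb  (by intervocalic voicing, unconditioned shift)
Patunic: *paheteb > pahitib > pohitib  (by vowel merger, vowel merger)
Only *paheteb yields all of Anran fahedeb, Patunic pohitib.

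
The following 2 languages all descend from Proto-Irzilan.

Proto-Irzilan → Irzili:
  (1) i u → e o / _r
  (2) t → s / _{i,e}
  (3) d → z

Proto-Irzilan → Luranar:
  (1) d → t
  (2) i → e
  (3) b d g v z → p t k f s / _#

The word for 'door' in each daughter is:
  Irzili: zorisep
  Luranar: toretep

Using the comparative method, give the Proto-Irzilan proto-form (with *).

*doritep

Position 5: Irzili has s, Luranar has t. Taking the neighbouring segments as reconstructed: Irzili s could go back to *t or *s; Luranar t could go back to *t or *d — the one source consistent with every daughter is *t.
Position 1: Irzili has z, Luranar has t. Taking the neighbouring segments as reconstructed: Irzili z could go back to *d or *z; Luranar t could go back to *t or *d — the one source consistent with every daughter is *d.
Position 4: Irzili has i, Luranar has e. Irzili preserves i here (none of its changes turn any other segment into i), so the proto-segment is *i.
Continuing position by position gives *doritep; check it forward:
Irzili: *doritep > dorisep > zorisep  (by palatalisation, unconditioned shift)
Luranar: start from *doritep.
  rule 1 (unconditioned shift): doritep → toritep
  rule 2 (vowel merger): toritep → toretep
  rule 3: no change — toretep
  ⇒ Luranar toretep
Only *doritep yields all of Irzili zorisep, Luranar toretep.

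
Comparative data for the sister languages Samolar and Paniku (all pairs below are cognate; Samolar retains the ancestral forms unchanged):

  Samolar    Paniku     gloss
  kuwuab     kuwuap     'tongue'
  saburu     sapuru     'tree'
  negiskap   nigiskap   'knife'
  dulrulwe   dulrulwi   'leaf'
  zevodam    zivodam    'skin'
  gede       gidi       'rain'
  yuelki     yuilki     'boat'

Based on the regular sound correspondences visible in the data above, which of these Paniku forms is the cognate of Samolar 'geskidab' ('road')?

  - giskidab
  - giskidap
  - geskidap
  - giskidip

giskidap

negiskap ~ nigiskap, gede ~ gidi — Samolar e corresponds to Paniku i after a consonant, before a consonant other than r, m, n, p, b, f, v.
kuwuab ~ kuwuap — Samolar b corresponds to Paniku p word-finally.
Applying these to Samolar 'geskidab':
  geskidab → giskidab   (e→i after a consonant, before a consonant other than r, m, n, p, b, f, v)
  giskidab → giskidap   (b→p word-finally)
So the Paniku cognate is 'giskidap'.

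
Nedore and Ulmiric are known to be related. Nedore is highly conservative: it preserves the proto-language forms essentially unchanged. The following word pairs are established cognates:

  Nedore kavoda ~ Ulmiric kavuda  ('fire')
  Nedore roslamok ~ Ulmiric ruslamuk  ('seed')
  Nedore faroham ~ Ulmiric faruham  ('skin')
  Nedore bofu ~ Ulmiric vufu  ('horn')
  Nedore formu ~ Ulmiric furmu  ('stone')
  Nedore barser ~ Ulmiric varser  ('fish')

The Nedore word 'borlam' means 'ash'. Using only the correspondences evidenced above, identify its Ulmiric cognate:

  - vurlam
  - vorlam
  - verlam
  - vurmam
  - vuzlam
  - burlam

vurlam

bofu ~ vufu — Nedore b corresponds to Ulmiric v word-initially before a back vowel.
formu ~ furmu — Nedore o corresponds to Ulmiric u after a consonant, before r.
Applying these to Nedore 'borlam':
  borlam → vorlam   (b→v word-initially before a back vowel)
  vorlam → vurlam   (o→u after a consonant, before r)
So the Ulmiric cognate is 'vurlam'.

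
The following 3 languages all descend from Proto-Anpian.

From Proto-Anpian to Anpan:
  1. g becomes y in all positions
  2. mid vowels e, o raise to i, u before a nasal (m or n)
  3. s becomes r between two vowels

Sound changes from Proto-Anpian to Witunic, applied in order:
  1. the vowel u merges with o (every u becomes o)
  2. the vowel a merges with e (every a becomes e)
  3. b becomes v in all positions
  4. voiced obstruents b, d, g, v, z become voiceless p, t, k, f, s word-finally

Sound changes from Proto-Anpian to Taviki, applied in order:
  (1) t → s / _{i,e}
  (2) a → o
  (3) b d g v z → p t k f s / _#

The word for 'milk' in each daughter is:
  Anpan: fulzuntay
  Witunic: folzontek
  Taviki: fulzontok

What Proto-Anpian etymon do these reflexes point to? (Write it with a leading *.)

*fulzontag

Position 5: Anpan has u, Witunic has o, Taviki has o. Taking the neighbouring segments as reconstructed: Anpan u could go back to *o or *u; Witunic o could go back to *o or *u; Taviki o could go back to *a or *o — the one source consistent with every daughter is *o.
Position 8: Anpan has a, Witunic has e, Taviki has o. Anpan preserves a here (none of its changes turn any other segment into a), so the proto-segment is *a.
Position 2: Anpan has u, Witunic has o, Taviki has u. Taviki preserves u here (none of its changes turn any other segment into u), so the proto-segment is *u.
Continuing position by position gives *fulzontag; check it forward:
Anpan: start from *fulzontag.
  rule 1 (unconditioned shift): fulzontag → fulzontay
  rule 2 (pre-nasal raising): fulzontay → fulzuntay
  rule 3: no change — fulzuntay
  ⇒ Anpan fulzuntay
Witunic: start from *fulzontag.
  rule 1 (vowel merger): fulzontag → folzontag
  rule 2 (vowel merger): folzontag → folzonteg
  rule 3: no change — folzonteg
  rule 4 (final devoicing): folzonteg → folzontek
  ⇒ Witunic folzontek
Taviki: *fulzontag
  fulzontag (rule 1 does not apply)
  fulzontag → fulzontog   [vowel merger]
  fulzontog → fulzontok   [final devoicing]
  giving Taviki fulzontok.
Only *fulzontag yields all of Anpan fulzuntay, Witunic folzontek, Taviki fulzontok.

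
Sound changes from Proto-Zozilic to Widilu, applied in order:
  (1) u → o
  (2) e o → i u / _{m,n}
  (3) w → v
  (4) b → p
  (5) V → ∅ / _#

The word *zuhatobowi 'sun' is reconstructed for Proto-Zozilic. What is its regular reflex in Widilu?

zohatopov

Widilu: *zuhatobowi
  zuhatobowi → zohatobowi   [vowel merger]
  zohatobowi (rule 2 does not apply)
  zohatobowi → zohatobovi   [unconditioned shift]
  zohatobovi → zohatopovi   [unconditioned shift]
  zohatopovi → zohatopov   [apocope]
  giving Widilu zohatopov.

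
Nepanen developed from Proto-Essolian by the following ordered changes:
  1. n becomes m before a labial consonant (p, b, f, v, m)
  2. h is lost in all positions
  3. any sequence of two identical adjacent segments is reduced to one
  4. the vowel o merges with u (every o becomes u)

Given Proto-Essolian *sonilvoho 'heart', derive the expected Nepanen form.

Nepanen: start from *sonilvoho.
  rule 1: no change — sonilvoho
  rule 2 (h-loss): sonilvoho → sonilvoo
  rule 3 (degemination): sonilvoo → sonilvo
  rule 4 (vowel merger): sonilvo → sunilvu
  ⇒ Nepanen sunilvu

sunilvu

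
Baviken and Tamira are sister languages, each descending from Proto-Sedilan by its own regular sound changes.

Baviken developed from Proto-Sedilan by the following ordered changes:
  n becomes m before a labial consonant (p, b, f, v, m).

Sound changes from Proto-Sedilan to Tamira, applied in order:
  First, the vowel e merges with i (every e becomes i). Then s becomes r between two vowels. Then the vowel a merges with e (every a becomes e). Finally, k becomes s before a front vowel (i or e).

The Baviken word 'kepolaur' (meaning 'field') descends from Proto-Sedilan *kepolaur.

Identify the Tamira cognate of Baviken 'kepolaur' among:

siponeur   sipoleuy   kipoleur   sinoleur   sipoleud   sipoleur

sipoleur

Tamira: start from *kepolaur.
  rule 1 (vowel merger): kepolaur → kipolaur
  rule 2: no change — kipolaur
  rule 3 (vowel merger): kipolaur → kipoleur
  rule 4 (palatalisation): kipoleur → sipoleur
  ⇒ Tamira sipoleur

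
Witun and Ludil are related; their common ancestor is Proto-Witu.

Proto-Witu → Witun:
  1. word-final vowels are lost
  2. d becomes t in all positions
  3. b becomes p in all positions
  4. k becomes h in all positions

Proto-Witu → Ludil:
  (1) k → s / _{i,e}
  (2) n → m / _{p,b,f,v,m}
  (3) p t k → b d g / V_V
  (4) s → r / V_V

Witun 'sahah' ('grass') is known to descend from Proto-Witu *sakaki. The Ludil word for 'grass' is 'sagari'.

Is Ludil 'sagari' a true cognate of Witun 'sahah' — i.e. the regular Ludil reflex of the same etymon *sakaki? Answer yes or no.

yes

Derive the expected Ludil reflex of *sakaki:
Ludil: *sakaki
  sakaki → sakasi   [palatalisation]
  sakasi (rule 2 does not apply)
  sakasi → sagasi   [intervocalic voicing]
  sagasi → sagari   [rhotacism]
  giving Ludil sagari.
Ludil 'sagari' matches the regular reflex exactly, so the pair is cognate.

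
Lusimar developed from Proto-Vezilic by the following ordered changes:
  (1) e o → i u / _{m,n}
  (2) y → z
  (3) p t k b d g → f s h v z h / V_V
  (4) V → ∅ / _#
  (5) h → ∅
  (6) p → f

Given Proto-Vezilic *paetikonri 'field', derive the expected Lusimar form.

Lusimar: *paetikonri > paetikunri > paesihunri > paesihunr > paesiunr > faesiunr  (by pre-nasal raising, intervocalic lenition, apocope, h-loss, unconditioned shift)

faesiunr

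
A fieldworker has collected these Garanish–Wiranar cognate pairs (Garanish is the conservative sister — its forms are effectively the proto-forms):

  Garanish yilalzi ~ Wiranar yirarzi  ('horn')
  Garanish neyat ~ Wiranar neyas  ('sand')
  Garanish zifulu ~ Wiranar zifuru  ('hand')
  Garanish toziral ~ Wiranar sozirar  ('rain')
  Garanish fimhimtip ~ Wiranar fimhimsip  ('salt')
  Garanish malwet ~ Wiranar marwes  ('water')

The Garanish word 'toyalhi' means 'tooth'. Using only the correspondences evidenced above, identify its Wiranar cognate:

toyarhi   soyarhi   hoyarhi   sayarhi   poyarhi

toziral ~ sozirar — Garanish t corresponds to Wiranar s word-initially before a back vowel.
yilalzi ~ yirarzi, malwet ~ marwes — Garanish l corresponds to Wiranar r after a vowel, before a consonant other than r, m, n, p, b, f, v.
Applying these to Garanish 'toyalhi':
  toyalhi → soyalhi   (t→s word-initially before a back vowel)
  soyalhi → soyarhi   (l→r after a vowel, before a consonant other than r, m, n, p, b, f, v)
So the Wiranar cognate is 'soyarhi'.

soyarhi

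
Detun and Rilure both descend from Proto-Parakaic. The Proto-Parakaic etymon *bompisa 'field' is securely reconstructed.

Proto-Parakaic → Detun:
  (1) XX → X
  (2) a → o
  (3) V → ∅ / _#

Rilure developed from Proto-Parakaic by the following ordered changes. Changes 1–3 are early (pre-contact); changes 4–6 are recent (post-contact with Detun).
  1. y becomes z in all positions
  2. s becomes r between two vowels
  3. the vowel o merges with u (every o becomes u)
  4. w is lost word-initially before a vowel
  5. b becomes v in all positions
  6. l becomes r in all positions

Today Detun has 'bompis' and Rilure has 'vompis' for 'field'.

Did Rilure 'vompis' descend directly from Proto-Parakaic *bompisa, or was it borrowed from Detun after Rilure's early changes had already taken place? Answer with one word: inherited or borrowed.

borrowed

If inherited, *bompisa would pass through all of Rilure's changes:
Rilure: *bompisa
  bompisa (rule 1 does not apply)
  bompisa → bompira   [rhotacism]
  bompira → bumpira   [vowel merger]
  bumpira (rule 4 does not apply)
  bumpira → vumpira   [unconditioned shift]
  vumpira (rule 6 does not apply)
  giving Rilure vumpira.
If borrowed from Detun 'bompis' after the early changes, it would undergo only the recent ones:
  rule 4 (glide loss): no change (bompis)
  rule 5 (unconditioned shift): bompis → vompis
  rule 6 (unconditioned shift): no change (vompis)
  ⇒ as a loan: vompis
Rilure 'vompis' matches the loan outcome 'vompis', not the inherited 'vumpira' — it skipped the early Rilure changes, so it was borrowed from Detun.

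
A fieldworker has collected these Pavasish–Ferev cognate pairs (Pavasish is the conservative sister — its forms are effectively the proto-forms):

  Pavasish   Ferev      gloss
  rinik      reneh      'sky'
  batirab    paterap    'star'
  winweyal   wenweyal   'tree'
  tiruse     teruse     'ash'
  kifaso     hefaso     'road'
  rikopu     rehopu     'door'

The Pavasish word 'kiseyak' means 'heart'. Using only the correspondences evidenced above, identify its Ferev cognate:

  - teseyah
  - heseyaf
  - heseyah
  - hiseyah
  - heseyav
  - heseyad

kifaso ~ hefaso — Pavasish k corresponds to Ferev h word-initially before a front vowel.
rinik ~ reneh, rikopu ~ rehopu — Pavasish i corresponds to Ferev e after a consonant, before a consonant other than r, m, n, p, b, f, v.
rinik ~ reneh — Pavasish k corresponds to Ferev h word-finally.
Applying these to Pavasish 'kiseyak':
  kiseyak → hiseyak   (k→h word-initially before a front vowel)
  hiseyak → heseyak   (i→e after a consonant, before a consonant other than r, m, n, p, b, f, v)
  heseyak → heseyah   (k→h word-finally)
So the Ferev cognate is 'heseyah'.

heseyah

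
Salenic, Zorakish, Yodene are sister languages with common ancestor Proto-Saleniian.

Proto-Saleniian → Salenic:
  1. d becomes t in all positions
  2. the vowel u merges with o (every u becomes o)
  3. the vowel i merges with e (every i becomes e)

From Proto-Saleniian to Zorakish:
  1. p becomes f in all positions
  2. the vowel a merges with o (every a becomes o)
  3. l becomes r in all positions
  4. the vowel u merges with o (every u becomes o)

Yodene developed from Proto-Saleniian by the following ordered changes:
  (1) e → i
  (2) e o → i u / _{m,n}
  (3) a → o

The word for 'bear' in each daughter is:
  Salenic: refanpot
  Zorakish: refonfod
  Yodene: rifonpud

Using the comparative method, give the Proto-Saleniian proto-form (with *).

Position 2: Salenic has e, Zorakish has e, Yodene has i. Zorakish preserves e here (none of its changes turn any other segment into e), so the proto-segment is *e.
Position 4: Salenic has a, Zorakish has o, Yodene has o. Salenic preserves a here (none of its changes turn any other segment into a), so the proto-segment is *a.
This points to *refanpud. Verify forward in each daughter:
Salenic: start from *refanpud.
  rule 1 (unconditioned shift): refanpud → refanput
  rule 2 (vowel merger): refanput → refanpot
  rule 3: no change — refanpot
  ⇒ Salenic refanpot
Zorakish: *refanpud > refanfud > refonfud > refonfod  (by unconditioned shift, vowel merger, vowel merger)
Yodene: *refanpud > rifanpud > rifonpud  (by vowel merger, vowel merger)
Only *refanpud yields all of Salenic refanpot, Zorakish refonfod, Yodene rifonpud.

*refanpud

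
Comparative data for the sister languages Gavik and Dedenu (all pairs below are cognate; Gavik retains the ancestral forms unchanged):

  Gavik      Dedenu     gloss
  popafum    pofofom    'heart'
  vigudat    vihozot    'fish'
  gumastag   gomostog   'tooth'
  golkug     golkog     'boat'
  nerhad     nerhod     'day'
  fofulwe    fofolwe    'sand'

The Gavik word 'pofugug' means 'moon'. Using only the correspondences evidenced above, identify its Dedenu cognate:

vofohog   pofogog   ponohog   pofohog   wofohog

pofohog

vigudat ~ vihozot, golkug ~ golkog — Gavik u corresponds to Dedenu o after a consonant, before a consonant other than r, m, n, p, b, f, v.
vigudat ~ vihozot — Gavik g corresponds to Dedenu h between vowels (before a back vowel).
Applying these to Gavik 'pofugug':
  pofugug → pofogug   (u→o after a consonant, before a consonant other than r, m, n, p, b, f, v)
  pofogug → pofohug   (g→h between vowels (before a back vowel))
  pofohug → pofohog   (u→o after a consonant, before a consonant other than r, m, n, p, b, f, v)
So the Dedenu cognate is 'pofohog'.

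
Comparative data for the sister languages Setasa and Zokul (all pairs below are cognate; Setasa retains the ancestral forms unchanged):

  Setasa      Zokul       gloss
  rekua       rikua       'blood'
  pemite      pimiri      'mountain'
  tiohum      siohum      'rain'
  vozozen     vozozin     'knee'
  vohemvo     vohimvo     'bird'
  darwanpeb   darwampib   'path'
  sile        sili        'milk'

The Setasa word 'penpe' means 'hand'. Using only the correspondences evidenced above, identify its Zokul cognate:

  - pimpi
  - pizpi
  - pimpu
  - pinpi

pimpi

vozozen ~ vozozin — Setasa e corresponds to Zokul i after a consonant, before a nasal.
darwanpeb ~ darwampib — Setasa n corresponds to Zokul m after a vowel, before a labial obstruent.
pemite ~ pimiri, sile ~ sili — Setasa e corresponds to Zokul i word-finally.
Applying these to Setasa 'penpe':
  penpe → pinpe   (e→i after a consonant, before a nasal)
  pinpe → pimpe   (n→m after a vowel, before a labial obstruent)
  pimpe → pimpi   (e→i word-finally)
So the Zokul cognate is 'pimpi'.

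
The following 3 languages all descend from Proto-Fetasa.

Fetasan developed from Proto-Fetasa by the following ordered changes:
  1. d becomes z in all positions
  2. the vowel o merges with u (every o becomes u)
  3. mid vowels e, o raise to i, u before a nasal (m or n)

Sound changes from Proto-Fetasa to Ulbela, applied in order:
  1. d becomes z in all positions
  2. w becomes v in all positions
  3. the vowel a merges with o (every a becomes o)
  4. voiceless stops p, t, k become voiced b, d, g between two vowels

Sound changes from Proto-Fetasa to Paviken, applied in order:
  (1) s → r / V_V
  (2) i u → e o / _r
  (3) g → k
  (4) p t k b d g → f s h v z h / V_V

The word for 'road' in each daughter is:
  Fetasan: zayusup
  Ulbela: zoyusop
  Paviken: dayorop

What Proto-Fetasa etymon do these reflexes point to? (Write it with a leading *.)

Position 2: Fetasan has a, Ulbela has o, Paviken has a. Fetasan preserves a here (none of its changes turn any other segment into a), so the proto-segment is *a.
Position 6: Fetasan has u, Ulbela has o, Paviken has o. Taking the neighbouring segments as reconstructed: Fetasan u could go back to *o or *u; Ulbela o could go back to *a or *o; Paviken o can only go back to *o — the one source consistent with every daughter is *o.
Position 1: Fetasan has z, Ulbela has z, Paviken has d. Paviken preserves d here (none of its changes turn any other segment into d), so the proto-segment is *d.
Verify the candidate proto-form against each daughter:
Fetasan: *dayusop > zayusop > zayusup  (by unconditioned shift, vowel merger)
Ulbela: *dayusop > zayusop > zoyusop  (by unconditioned shift, vowel merger)
Paviken: start from *dayusop.
  rule 1 (rhotacism): dayusop → dayurop
  rule 2 (pre-rhotic lowering): dayurop → dayorop
  rule 3: no change — dayorop
  rule 4: no change — dayorop
  ⇒ Paviken dayorop
*dayusop is the unique common source.

*dayusop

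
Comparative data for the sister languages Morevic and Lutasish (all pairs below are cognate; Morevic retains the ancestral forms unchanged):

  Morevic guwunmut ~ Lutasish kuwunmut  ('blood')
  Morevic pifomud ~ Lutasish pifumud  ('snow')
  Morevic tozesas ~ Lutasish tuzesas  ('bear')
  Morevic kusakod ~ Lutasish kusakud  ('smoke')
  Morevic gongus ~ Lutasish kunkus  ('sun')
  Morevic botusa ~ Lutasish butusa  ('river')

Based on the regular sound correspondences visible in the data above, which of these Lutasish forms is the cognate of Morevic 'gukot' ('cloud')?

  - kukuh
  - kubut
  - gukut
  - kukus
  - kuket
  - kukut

kukut

guwunmut ~ kuwunmut — Morevic g corresponds to Lutasish k word-initially before a back vowel.
tozesas ~ tuzesas, kusakod ~ kusakud — Morevic o corresponds to Lutasish u after a consonant, before a consonant other than r, m, n, p, b, f, v.
Applying these to Morevic 'gukot':
  gukot → kukot   (g→k word-initially before a back vowel)
  kukot → kukut   (o→u after a consonant, before a consonant other than r, m, n, p, b, f, v)
So the Lutasish cognate is 'kukut'.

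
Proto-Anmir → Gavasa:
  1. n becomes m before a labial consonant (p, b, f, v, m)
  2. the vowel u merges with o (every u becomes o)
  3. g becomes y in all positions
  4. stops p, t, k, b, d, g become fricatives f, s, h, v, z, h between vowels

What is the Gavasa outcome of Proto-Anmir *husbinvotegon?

hosbimvoseyon

Gavasa: start from *husbinvotegon.
  rule 1 (nasal place assimilation): husbinvotegon → husbimvotegon
  rule 2 (vowel merger): husbimvotegon → hosbimvotegon
  rule 3 (unconditioned shift): hosbimvotegon → hosbimvoteyon
  rule 4 (intervocalic lenition): hosbimvoteyon → hosbimvoseyon
  ⇒ Gavasa hosbimvoseyon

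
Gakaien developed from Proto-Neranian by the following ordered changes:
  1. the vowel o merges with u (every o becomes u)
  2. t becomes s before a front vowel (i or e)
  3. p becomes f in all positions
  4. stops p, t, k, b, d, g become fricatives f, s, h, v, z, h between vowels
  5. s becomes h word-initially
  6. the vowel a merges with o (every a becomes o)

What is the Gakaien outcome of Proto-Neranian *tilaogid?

hilouhid

Gakaien: *tilaogid
  tilaogid → tilaugid   [vowel merger]
  tilaugid → silaugid   [palatalisation]
  silaugid (rule 3 does not apply)
  silaugid → silauhid   [intervocalic lenition]
  silauhid → hilauhid   [debuccalisation]
  hilauhid → hilouhid   [vowel merger]
  giving Gakaien hilouhid.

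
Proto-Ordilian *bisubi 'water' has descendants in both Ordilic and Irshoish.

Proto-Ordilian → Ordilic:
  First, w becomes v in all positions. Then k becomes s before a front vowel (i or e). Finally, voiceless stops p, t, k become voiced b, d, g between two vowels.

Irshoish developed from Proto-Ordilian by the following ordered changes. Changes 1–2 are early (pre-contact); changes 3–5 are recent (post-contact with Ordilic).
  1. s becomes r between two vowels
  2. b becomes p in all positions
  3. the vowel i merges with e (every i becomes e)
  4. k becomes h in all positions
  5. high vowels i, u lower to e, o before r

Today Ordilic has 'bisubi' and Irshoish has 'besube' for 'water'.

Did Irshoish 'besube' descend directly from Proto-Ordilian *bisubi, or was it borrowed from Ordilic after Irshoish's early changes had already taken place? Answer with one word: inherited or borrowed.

borrowed

If inherited, *bisubi would pass through all of Irshoish's changes:
Irshoish: start from *bisubi.
  rule 1 (rhotacism): bisubi → birubi
  rule 2 (unconditioned shift): birubi → pirupi
  rule 3 (vowel merger): pirupi → perupe
  rule 4: no change — perupe
  rule 5: no change — perupe
  ⇒ Irshoish perupe
If borrowed from Ordilic 'bisubi' after the early changes, it would undergo only the recent ones:
  rule 3 (vowel merger): bisubi → besube
  rule 4 (unconditioned shift): no change (besube)
  rule 5 (pre-rhotic lowering): no change (besube)
  ⇒ as a loan: besube
Irshoish 'besube' matches the loan outcome 'besube', not the inherited 'perupe' — it skipped the early Irshoish changes, so it was borrowed from Ordilic.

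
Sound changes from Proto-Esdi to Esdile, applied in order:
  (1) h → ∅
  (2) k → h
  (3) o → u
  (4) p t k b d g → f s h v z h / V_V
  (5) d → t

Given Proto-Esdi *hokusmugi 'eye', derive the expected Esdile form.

uhusmuhi

Esdile: *hokusmugi > okusmugi > ohusmugi > uhusmugi > uhusmuhi  (by h-loss, unconditioned shift, vowel merger, intervocalic lenition)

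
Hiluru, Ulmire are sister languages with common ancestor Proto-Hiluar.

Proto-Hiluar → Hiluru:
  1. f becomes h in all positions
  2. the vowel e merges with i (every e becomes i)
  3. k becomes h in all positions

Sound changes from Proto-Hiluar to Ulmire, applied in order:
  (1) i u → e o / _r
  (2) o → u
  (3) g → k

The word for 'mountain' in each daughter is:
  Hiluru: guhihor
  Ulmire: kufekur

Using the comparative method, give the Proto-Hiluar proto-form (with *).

Position 6: Hiluru has o, Ulmire has u. Hiluru preserves o here (none of its changes turn any other segment into o), so the proto-segment is *o.
Position 4: Hiluru has i, Ulmire has e. Taking the neighbouring segments as reconstructed: Hiluru i could go back to *e or *i; Ulmire e can only go back to *e — the one source consistent with every daughter is *e.
Position 1: Hiluru has g, Ulmire has k. Hiluru preserves g here (none of its changes turn any other segment into g), so the proto-segment is *g.
Verify the candidate proto-form against each daughter:
Hiluru: start from *gufekor.
  rule 1 (unconditioned shift): gufekor → guhekor
  rule 2 (vowel merger): guhekor → guhikor
  rule 3 (unconditioned shift): guhikor → guhihor
  ⇒ Hiluru guhihor
Ulmire: *gufekor > gufekur > kufekur  (by vowel merger, unconditioned shift)
Only *gufekor yields all of Hiluru guhihor, Ulmire kufekur.

*gufekor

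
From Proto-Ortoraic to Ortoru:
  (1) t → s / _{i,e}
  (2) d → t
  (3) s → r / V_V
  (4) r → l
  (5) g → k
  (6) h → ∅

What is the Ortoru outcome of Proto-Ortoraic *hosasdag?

Ortoru: *hosasdag > hosastag > horastag > holastag > holastak > olastak  (by unconditioned shift, rhotacism, unconditioned shift, unconditioned shift, h-loss)

olastak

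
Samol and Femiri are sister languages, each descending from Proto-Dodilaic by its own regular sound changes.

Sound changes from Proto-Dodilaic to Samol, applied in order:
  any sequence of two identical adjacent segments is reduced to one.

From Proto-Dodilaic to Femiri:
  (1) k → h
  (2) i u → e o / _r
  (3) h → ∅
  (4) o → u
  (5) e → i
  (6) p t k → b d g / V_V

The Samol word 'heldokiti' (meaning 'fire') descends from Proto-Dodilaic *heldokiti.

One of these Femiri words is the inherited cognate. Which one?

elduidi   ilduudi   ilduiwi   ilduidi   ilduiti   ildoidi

ilduidi

Femiri: *heldokiti
  heldokiti → heldohiti   [unconditioned shift]
  heldohiti (rule 2 does not apply)
  heldohiti → eldoiti   [h-loss]
  eldoiti → elduiti   [vowel merger]
  elduiti → ilduiti   [vowel merger]
  ilduiti → ilduidi   [intervocalic voicing]
  giving Femiri ilduidi.
The other candidates each miss or misapply at least one Femiri change.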